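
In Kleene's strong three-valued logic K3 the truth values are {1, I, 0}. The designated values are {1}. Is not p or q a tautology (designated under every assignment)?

No

Countermodel: p=1, q=I gives I, which is not designated.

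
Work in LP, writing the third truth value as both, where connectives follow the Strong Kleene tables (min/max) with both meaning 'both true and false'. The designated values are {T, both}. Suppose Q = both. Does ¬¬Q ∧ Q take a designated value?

¬Q = ¬both = both
¬¬Q = ¬both = both
¬¬Q ∧ Q = both ∧ both = both
both ∈ {T, both}.

Yes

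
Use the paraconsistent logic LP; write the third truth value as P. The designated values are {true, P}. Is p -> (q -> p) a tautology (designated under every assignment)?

Every assignment of p, q over {true, P, false} gives a value in {true, P}.
In particular, with p=P, q=P: p -> (q -> p) = P.

Yes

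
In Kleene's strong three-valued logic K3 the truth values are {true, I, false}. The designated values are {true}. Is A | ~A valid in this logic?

No

Countermodel: A=I gives I, which is not designated.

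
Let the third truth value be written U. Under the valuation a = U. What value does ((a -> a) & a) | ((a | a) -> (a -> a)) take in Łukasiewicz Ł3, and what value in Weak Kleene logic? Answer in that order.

⊤; U

In Łukasiewicz Ł3: a -> a = U -> U = ⊤
(a -> a) & a = ⊤ & U = U
a | a = U | U = U
a -> a = U -> U = ⊤
(a | a) -> (a -> a) = U -> ⊤ = ⊤
((a -> a) & a) | ((a | a) -> (a -> a)) = U | ⊤ = ⊤
In Weak Kleene logic: a -> a = U -> U = U  [any arg is the third value ⇒ result is the third value]
(a -> a) & a = U & U = U
a | a = U | U = U
a -> a = U -> U = U
(a | a) -> (a -> a) = U -> U = U
((a -> a) & a) | ((a | a) -> (a -> a)) = U | U = U
They differ because Łukasiewicz Ł3 and Weak Kleene logic treat U differently under the binary connectives.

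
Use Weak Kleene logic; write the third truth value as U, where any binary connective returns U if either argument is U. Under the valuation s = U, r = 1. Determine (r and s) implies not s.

U

r and s = 1 and U = U
not s = not U = U
(r and s) implies not s = U implies U = U  [any arg is the third value ⇒ result is the third value]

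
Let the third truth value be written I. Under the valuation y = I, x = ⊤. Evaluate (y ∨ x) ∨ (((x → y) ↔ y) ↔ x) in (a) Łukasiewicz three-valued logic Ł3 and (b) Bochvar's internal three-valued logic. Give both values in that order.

⊤; I

In Łukasiewicz three-valued logic Ł3: y ∨ x = I ∨ ⊤ = ⊤
x → y = ⊤ → I = I
(x → y) ↔ y = I ↔ I = ⊤
((x → y) ↔ y) ↔ x = ⊤ ↔ ⊤ = ⊤
(y ∨ x) ∨ (((x → y) ↔ y) ↔ x) = ⊤ ∨ ⊤ = ⊤
In Bochvar's internal three-valued logic: y ∨ x = I ∨ ⊤ = I
x → y = ⊤ → I = I  [any arg is the third value ⇒ result is the third value]
(x → y) ↔ y = I ↔ I = I
((x → y) ↔ y) ↔ x = I ↔ ⊤ = I
(y ∨ x) ∨ (((x → y) ↔ y) ↔ x) = I ∨ I = I
They differ because Łukasiewicz three-valued logic Ł3 and Bochvar's internal three-valued logic treat I differently under the binary connectives.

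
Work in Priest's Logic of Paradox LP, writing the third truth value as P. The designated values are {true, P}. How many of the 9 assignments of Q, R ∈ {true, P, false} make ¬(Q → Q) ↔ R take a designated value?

7

Of the 9 assignments, 7 give a value in {true, P}.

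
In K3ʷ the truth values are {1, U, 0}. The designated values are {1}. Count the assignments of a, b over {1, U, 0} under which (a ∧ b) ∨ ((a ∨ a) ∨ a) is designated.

Designated under: (a=1, b=1); (a=1, b=0).

2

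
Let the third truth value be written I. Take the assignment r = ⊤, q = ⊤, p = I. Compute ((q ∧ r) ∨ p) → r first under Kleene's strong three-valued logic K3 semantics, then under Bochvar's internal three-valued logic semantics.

⊤; I

In Kleene's strong three-valued logic K3: q ∧ r = ⊤ ∧ ⊤ = ⊤
(q ∧ r) ∨ p = ⊤ ∨ I = ⊤
((q ∧ r) ∨ p) → r = ⊤ → ⊤ = ⊤
In Bochvar's internal three-valued logic: q ∧ r = ⊤ ∧ ⊤ = ⊤
(q ∧ r) ∨ p = ⊤ ∨ I = I
((q ∧ r) ∨ p) → r = I → ⊤ = I  [any arg is the third value ⇒ result is the third value]
They differ because Kleene's strong three-valued logic K3 and Bochvar's internal three-valued logic treat I differently under the binary connectives.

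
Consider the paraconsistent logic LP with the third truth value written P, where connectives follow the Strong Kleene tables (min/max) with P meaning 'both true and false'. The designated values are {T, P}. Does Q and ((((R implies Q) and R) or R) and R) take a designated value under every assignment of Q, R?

Countermodel: Q=T, R=F gives F, which is not designated.

No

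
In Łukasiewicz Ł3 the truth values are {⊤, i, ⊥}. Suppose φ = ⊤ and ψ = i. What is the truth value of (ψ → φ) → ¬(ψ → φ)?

ψ → φ = i → ⊤ = ⊤  [min(1, 1−½+1)]
ψ → φ = i → ⊤ = ⊤
¬(ψ → φ) = ¬⊤ = ⊥
(ψ → φ) → ¬(ψ → φ) = ⊤ → ⊥ = ⊥

⊥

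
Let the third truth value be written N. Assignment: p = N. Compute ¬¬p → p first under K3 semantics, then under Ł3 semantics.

N; True

In K3: ¬p = ¬N = N
¬¬p = ¬N = N
¬¬p → p = N → N = N  [¬N ∨ N]
In Ł3: ¬p = ¬N = N
¬¬p = ¬N = N
¬¬p → p = N → N = True  [min(1, 1−½+½)]
They differ because K3 and Ł3 treat N differently under implication.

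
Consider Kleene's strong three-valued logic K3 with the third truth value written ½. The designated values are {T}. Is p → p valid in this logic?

Countermodel: p=½ gives ½, which is not designated.

No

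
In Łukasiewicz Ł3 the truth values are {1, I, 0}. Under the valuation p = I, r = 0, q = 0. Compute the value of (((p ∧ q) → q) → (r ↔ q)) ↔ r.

p ∧ q = I ∧ 0 = 0
(p ∧ q) → q = 0 → 0 = 1
r ↔ q = 0 ↔ 0 = 1
((p ∧ q) → q) → (r ↔ q) = 1 → 1 = 1
(((p ∧ q) → q) → (r ↔ q)) ↔ r = 1 ↔ 0 = 0

0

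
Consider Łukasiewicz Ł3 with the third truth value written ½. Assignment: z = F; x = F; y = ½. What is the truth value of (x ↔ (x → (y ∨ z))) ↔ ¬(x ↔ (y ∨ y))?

½

y ∨ z = ½ ∨ F = ½
x → (y ∨ z) = F → ½ = T  [min(1, 1−0+½)]
x ↔ (x → (y ∨ z)) = F ↔ T = F
y ∨ y = ½ ∨ ½ = ½
x ↔ (y ∨ y) = F ↔ ½ = ½
¬(x ↔ (y ∨ y)) = ¬½ = ½
(x ↔ (x → (y ∨ z))) ↔ ¬(x ↔ (y ∨ y)) = F ↔ ½ = ½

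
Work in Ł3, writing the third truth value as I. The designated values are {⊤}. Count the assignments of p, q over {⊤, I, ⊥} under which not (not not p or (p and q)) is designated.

3

Designated under: (p=⊥, q=⊤); (p=⊥, q=I); (p=⊥, q=⊥).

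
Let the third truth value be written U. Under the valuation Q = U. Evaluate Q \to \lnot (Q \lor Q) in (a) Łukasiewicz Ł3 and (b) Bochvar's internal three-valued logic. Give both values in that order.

1; U

In Łukasiewicz Ł3: Q \lor Q = U \lor U = U
\lnot (Q \lor Q) = \lnot U = U
Q \to \lnot (Q \lor Q) = U \to U = 1  [min(1, 1−½+½)]
In Bochvar's internal three-valued logic: Q \lor Q = U \lor U = U
\lnot (Q \lor Q) = \lnot U = U
Q \to \lnot (Q \lor Q) = U \to U = U  [any arg is the third value ⇒ result is the third value]
They differ because Łukasiewicz Ł3 and Bochvar's internal three-valued logic treat U differently under the binary connectives.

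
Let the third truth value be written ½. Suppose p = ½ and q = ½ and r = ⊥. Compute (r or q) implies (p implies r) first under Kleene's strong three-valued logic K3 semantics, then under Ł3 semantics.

½; ⊤

In Kleene's strong three-valued logic K3: r or q = ⊥ or ½ = ½
p implies r = ½ implies ⊥ = ½
(r or q) implies (p implies r) = ½ implies ½ = ½
In Ł3: r or q = ⊥ or ½ = ½
p implies r = ½ implies ⊥ = ½
(r or q) implies (p implies r) = ½ implies ½ = ⊤
They differ because Kleene's strong three-valued logic K3 and Ł3 treat ½ differently under implication.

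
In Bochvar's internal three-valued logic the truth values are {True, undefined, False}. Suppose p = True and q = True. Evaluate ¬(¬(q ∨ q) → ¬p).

False

q ∨ q = True ∨ True = True
¬(q ∨ q) = ¬True = False
¬p = ¬True = False
¬(q ∨ q) → ¬p = False → False = True
¬(¬(q ∨ q) → ¬p) = ¬True = False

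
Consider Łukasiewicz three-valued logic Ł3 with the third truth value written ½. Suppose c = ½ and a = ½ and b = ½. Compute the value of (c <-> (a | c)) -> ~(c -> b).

a | c = ½ | ½ = ½
c <-> (a | c) = ½ <-> ½ = True  [1 − |½−½|]
c -> b = ½ -> ½ = True
~(c -> b) = ~True = False
(c <-> (a | c)) -> ~(c -> b) = True -> False = False

False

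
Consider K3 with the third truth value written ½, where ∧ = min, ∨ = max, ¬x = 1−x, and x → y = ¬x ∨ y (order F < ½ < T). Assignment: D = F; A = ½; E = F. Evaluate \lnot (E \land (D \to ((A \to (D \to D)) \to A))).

T

D \to D = F \to F = T
A \to (D \to D) = ½ \to T = T  [\lnot ½ \lor T]
(A \to (D \to D)) \to A = T \to ½ = ½
D \to ((A \to (D \to D)) \to A) = F \to ½ = T
E \land (D \to ((A \to (D \to D)) \to A)) = F \land T = F
\lnot (E \land (D \to ((A \to (D \to D)) \to A))) = \lnot F = T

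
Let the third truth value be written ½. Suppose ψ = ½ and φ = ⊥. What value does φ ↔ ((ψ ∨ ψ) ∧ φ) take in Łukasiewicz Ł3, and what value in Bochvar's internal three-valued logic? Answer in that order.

In Łukasiewicz Ł3: ψ ∨ ψ = ½ ∨ ½ = ½
(ψ ∨ ψ) ∧ φ = ½ ∧ ⊥ = ⊥
φ ↔ ((ψ ∨ ψ) ∧ φ) = ⊥ ↔ ⊥ = ⊤
In Bochvar's internal three-valued logic: ψ ∨ ψ = ½ ∨ ½ = ½
(ψ ∨ ψ) ∧ φ = ½ ∧ ⊥ = ½
φ ↔ ((ψ ∨ ψ) ∧ φ) = ⊥ ↔ ½ = ½
They differ because Łukasiewicz Ł3 and Bochvar's internal three-valued logic treat ½ differently under the binary connectives.

⊤; ½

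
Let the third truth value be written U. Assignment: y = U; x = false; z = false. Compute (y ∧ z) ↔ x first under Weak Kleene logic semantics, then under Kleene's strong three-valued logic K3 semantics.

U; true

In Weak Kleene logic: y ∧ z = U ∧ false = U
(y ∧ z) ↔ x = U ↔ false = U
In Kleene's strong three-valued logic K3: y ∧ z = U ∧ false = false
(y ∧ z) ↔ x = false ↔ false = true
They differ because Weak Kleene logic and Kleene's strong three-valued logic K3 treat U differently under the binary connectives.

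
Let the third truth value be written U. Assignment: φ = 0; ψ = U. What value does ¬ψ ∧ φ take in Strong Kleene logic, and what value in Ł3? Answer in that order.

0; 0

In Strong Kleene logic: ¬ψ = ¬U = U
¬ψ ∧ φ = U ∧ 0 = 0
In Ł3: ¬ψ = ¬U = U
¬ψ ∧ φ = U ∧ 0 = 0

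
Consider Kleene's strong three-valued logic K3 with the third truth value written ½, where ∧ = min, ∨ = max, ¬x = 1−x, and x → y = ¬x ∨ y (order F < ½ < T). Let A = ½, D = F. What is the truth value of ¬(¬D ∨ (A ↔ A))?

¬D = ¬F = T
A ↔ A = ½ ↔ ½ = ½
¬D ∨ (A ↔ A) = T ∨ ½ = T
¬(¬D ∨ (A ↔ A)) = ¬T = F

F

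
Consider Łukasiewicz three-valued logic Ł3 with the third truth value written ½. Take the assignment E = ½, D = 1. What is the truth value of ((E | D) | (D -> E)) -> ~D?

0

E | D = ½ | 1 = 1
D -> E = 1 -> ½ = ½  [min(1, 1−1+½)]
(E | D) | (D -> E) = 1 | ½ = 1
~D = ~1 = 0
((E | D) | (D -> E)) -> ~D = 1 -> 0 = 0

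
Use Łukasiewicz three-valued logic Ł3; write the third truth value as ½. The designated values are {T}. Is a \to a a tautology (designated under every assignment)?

Yes

Every assignment of a over {T, ½, F} gives a value in {T}.
In particular, with a=½: a \to a = T.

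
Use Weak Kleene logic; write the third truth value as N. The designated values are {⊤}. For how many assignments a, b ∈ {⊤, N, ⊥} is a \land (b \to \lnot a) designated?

Designated under: (a=⊤, b=⊥).

1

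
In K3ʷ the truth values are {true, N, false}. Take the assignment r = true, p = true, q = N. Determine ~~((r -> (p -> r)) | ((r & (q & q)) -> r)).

p -> r = true -> true = true
r -> (p -> r) = true -> true = true
q & q = N & N = N
r & (q & q) = true & N = N
(r & (q & q)) -> r = N -> true = N  [any arg is the third value ⇒ result is the third value]
(r -> (p -> r)) | ((r & (q & q)) -> r) = true | N = N
~((r -> (p -> r)) | ((r & (q & q)) -> r)) = ~N = N
~~((r -> (p -> r)) | ((r & (q & q)) -> r)) = ~N = N

N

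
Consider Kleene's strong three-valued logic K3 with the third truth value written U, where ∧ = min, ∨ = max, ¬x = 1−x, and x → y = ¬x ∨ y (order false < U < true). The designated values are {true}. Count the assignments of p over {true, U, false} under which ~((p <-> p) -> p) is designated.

1

p=true: false ·
p=U: U ·
p=false: true ✓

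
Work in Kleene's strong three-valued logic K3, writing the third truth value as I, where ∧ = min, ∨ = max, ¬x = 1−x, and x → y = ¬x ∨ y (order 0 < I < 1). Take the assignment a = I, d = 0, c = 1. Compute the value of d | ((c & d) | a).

I

c & d = 1 & 0 = 0
(c & d) | a = 0 | I = I
d | ((c & d) | a) = 0 | I = I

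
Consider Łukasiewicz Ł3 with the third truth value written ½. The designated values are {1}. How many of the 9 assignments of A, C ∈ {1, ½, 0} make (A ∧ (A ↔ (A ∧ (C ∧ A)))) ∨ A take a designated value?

3

Designated under: (A=1, C=1); (A=1, C=½); (A=1, C=0).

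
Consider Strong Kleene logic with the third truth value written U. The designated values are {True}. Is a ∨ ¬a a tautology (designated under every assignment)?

Countermodel: a=U gives U, which is not designated.

No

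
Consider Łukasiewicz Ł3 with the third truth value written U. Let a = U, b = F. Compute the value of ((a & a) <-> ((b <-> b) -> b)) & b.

a & a = U & U = U
b <-> b = F <-> F = T
(b <-> b) -> b = T -> F = F
(a & a) <-> ((b <-> b) -> b) = U <-> F = U
((a & a) <-> ((b <-> b) -> b)) & b = U & F = F

F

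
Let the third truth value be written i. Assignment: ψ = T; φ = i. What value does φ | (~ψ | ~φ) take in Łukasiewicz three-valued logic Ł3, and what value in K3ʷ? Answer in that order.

In Łukasiewicz three-valued logic Ł3: ~ψ = ~T = F
~φ = ~i = i
~ψ | ~φ = F | i = i
φ | (~ψ | ~φ) = i | i = i
In K3ʷ: ~ψ = ~T = F
~φ = ~i = i
~ψ | ~φ = F | i = i
φ | (~ψ | ~φ) = i | i = i

i; i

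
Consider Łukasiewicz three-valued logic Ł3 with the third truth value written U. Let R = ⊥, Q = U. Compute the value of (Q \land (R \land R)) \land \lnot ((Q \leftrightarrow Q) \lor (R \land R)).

R \land R = ⊥ \land ⊥ = ⊥
Q \land (R \land R) = U \land ⊥ = ⊥
Q \leftrightarrow Q = U \leftrightarrow U = ⊤
R \land R = ⊥ \land ⊥ = ⊥
(Q \leftrightarrow Q) \lor (R \land R) = ⊤ \lor ⊥ = ⊤
\lnot ((Q \leftrightarrow Q) \lor (R \land R)) = \lnot ⊤ = ⊥
(Q \land (R \land R)) \land \lnot ((Q \leftrightarrow Q) \lor (R \land R)) = ⊥ \land ⊥ = ⊥

⊥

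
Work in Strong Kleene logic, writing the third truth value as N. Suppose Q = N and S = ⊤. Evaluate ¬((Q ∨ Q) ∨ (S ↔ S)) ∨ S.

⊤

Q ∨ Q = N ∨ N = N
S ↔ S = ⊤ ↔ ⊤ = ⊤
(Q ∨ Q) ∨ (S ↔ S) = N ∨ ⊤ = ⊤
¬((Q ∨ Q) ∨ (S ↔ S)) = ¬⊤ = ⊥
¬((Q ∨ Q) ∨ (S ↔ S)) ∨ S = ⊥ ∨ ⊤ = ⊤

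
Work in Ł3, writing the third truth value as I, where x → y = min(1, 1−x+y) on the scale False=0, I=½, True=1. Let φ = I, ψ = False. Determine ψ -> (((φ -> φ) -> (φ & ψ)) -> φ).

φ -> φ = I -> I = True  [min(1, 1−½+½)]
φ & ψ = I & False = False
(φ -> φ) -> (φ & ψ) = True -> False = False
((φ -> φ) -> (φ & ψ)) -> φ = False -> I = True
ψ -> (((φ -> φ) -> (φ & ψ)) -> φ) = False -> True = True

True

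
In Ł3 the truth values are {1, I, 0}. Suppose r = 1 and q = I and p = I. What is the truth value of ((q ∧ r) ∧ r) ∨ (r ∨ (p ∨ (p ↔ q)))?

q ∧ r = I ∧ 1 = I
(q ∧ r) ∧ r = I ∧ 1 = I
p ↔ q = I ↔ I = 1  [1 − |½−½|]
p ∨ (p ↔ q) = I ∨ 1 = 1
r ∨ (p ∨ (p ↔ q)) = 1 ∨ 1 = 1
((q ∧ r) ∧ r) ∨ (r ∨ (p ∨ (p ↔ q))) = I ∨ 1 = 1

1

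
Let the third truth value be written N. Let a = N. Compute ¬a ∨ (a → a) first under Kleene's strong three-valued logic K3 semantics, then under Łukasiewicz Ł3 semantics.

In Kleene's strong three-valued logic K3: ¬a = ¬N = N
a → a = N → N = N  [¬N ∨ N]
¬a ∨ (a → a) = N ∨ N = N
In Łukasiewicz Ł3: ¬a = ¬N = N
a → a = N → N = True  [min(1, 1−½+½)]
¬a ∨ (a → a) = N ∨ True = True
They differ because Kleene's strong three-valued logic K3 and Łukasiewicz Ł3 treat N differently under implication.

N; True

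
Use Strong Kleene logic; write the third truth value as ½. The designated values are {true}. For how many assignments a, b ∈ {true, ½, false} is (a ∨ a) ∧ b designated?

1

Designated under: (a=true, b=true).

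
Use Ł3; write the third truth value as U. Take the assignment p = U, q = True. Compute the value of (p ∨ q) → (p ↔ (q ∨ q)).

U

p ∨ q = U ∨ True = True
q ∨ q = True ∨ True = True
p ↔ (q ∨ q) = U ↔ True = U  [1 − |½−1|]
(p ∨ q) → (p ↔ (q ∨ q)) = True → U = U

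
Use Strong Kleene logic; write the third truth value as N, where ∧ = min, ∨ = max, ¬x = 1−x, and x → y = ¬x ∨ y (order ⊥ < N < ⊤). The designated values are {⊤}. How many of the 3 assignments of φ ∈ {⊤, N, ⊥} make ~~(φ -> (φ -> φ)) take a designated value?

2

φ=⊤: ⊤ ✓
φ=N: N ·
φ=⊥: ⊤ ✓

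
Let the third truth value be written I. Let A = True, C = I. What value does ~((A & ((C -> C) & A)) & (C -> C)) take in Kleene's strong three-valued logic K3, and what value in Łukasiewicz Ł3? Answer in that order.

I; False

In Kleene's strong three-valued logic K3: C -> C = I -> I = I  [~I | I]
(C -> C) & A = I & True = I
A & ((C -> C) & A) = True & I = I
C -> C = I -> I = I
(A & ((C -> C) & A)) & (C -> C) = I & I = I
~((A & ((C -> C) & A)) & (C -> C)) = ~I = I
In Łukasiewicz Ł3: C -> C = I -> I = True  [min(1, 1−½+½)]
(C -> C) & A = True & True = True
A & ((C -> C) & A) = True & True = True
C -> C = I -> I = True
(A & ((C -> C) & A)) & (C -> C) = True & True = True
~((A & ((C -> C) & A)) & (C -> C)) = ~True = False
They differ because Kleene's strong three-valued logic K3 and Łukasiewicz Ł3 treat I differently under implication.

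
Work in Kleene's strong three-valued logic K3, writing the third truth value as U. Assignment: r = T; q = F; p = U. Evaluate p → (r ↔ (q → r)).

q → r = F → T = T
r ↔ (q → r) = T ↔ T = T
p → (r ↔ (q → r)) = U → T = T

T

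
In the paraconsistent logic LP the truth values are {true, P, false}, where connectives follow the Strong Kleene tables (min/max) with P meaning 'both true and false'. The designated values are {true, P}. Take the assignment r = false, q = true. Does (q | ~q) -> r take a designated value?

~q = ~true = false
q | ~q = true | false = true
(q | ~q) -> r = true -> false = false
false ∉ {true, P}.

No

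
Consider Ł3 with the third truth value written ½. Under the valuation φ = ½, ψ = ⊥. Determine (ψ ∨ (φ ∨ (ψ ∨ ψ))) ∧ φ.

ψ ∨ ψ = ⊥ ∨ ⊥ = ⊥
φ ∨ (ψ ∨ ψ) = ½ ∨ ⊥ = ½
ψ ∨ (φ ∨ (ψ ∨ ψ)) = ⊥ ∨ ½ = ½
(ψ ∨ (φ ∨ (ψ ∨ ψ))) ∧ φ = ½ ∧ ½ = ½

½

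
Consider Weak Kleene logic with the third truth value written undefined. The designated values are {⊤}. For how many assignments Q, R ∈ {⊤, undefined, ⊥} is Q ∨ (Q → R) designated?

Designated under: (Q=⊤, R=⊤); (Q=⊤, R=⊥); (Q=⊥, R=⊤); (Q=⊥, R=⊥).

4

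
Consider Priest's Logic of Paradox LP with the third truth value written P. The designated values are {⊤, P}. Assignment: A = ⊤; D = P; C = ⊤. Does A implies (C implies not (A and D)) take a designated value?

Yes

A and D = ⊤ and P = P
not (A and D) = not P = P
C implies not (A and D) = ⊤ implies P = P  [not ⊤ or P]
A implies (C implies not (A and D)) = ⊤ implies P = P
P ∈ {⊤, P}.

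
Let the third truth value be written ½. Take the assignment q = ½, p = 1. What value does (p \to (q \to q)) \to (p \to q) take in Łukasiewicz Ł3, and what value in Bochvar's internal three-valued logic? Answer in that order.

In Łukasiewicz Ł3: q \to q = ½ \to ½ = 1  [min(1, 1−½+½)]
p \to (q \to q) = 1 \to 1 = 1
p \to q = 1 \to ½ = ½
(p \to (q \to q)) \to (p \to q) = 1 \to ½ = ½
In Bochvar's internal three-valued logic: q \to q = ½ \to ½ = ½  [any arg is the third value ⇒ result is the third value]
p \to (q \to q) = 1 \to ½ = ½
p \to q = 1 \to ½ = ½
(p \to (q \to q)) \to (p \to q) = ½ \to ½ = ½

½; ½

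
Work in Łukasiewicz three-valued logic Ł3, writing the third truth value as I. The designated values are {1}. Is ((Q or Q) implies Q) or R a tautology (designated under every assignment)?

Yes

Every assignment of Q, R over {1, I, 0} gives a value in {1}.
In particular, with Q=I, R=I: ((Q or Q) implies Q) or R = 1.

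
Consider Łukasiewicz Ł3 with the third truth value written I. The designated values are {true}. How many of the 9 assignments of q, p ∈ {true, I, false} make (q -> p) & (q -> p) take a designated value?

6

Of the 9 assignments, 6 give a value in {true}.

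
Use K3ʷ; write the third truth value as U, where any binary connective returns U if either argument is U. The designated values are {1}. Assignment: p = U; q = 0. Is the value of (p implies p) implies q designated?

p implies p = U implies U = U  [any arg is the third value ⇒ result is the third value]
(p implies p) implies q = U implies 0 = U
U ∉ {1}.

No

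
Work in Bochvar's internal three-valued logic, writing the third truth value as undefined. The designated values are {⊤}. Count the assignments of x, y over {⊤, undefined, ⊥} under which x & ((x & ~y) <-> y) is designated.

Of the 9 assignments, 0 give a value in {⊤}.

0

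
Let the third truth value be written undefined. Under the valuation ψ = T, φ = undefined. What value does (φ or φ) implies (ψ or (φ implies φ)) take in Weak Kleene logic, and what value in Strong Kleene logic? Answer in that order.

In Weak Kleene logic: φ or φ = undefined or undefined = undefined
φ implies φ = undefined implies undefined = undefined  [any arg is the third value ⇒ result is the third value]
ψ or (φ implies φ) = T or undefined = undefined
(φ or φ) implies (ψ or (φ implies φ)) = undefined implies undefined = undefined
In Strong Kleene logic: φ or φ = undefined or undefined = undefined
φ implies φ = undefined implies undefined = undefined
ψ or (φ implies φ) = T or undefined = T
(φ or φ) implies (ψ or (φ implies φ)) = undefined implies T = T
They differ because Weak Kleene logic and Strong Kleene logic treat undefined differently under the binary connectives.

undefined; T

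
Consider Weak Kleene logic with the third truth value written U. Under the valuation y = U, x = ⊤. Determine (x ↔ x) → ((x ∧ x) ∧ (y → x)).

U

x ↔ x = ⊤ ↔ ⊤ = ⊤
x ∧ x = ⊤ ∧ ⊤ = ⊤
y → x = U → ⊤ = U  [any arg is the third value ⇒ result is the third value]
(x ∧ x) ∧ (y → x) = ⊤ ∧ U = U
(x ↔ x) → ((x ∧ x) ∧ (y → x)) = ⊤ → U = U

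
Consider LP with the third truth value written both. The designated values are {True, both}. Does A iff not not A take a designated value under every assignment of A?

Yes

Every assignment of A over {True, both, False} gives a value in {True, both}.
In particular, with A=both: A iff not not A = both.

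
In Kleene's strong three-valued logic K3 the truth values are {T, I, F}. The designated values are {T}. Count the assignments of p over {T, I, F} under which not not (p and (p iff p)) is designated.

1

p=T: T ✓
p=I: I ·
p=F: F ·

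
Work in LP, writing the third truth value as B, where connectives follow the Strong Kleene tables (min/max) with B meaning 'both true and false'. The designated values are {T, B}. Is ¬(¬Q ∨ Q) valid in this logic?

Countermodel: Q=T gives F, which is not designated.

No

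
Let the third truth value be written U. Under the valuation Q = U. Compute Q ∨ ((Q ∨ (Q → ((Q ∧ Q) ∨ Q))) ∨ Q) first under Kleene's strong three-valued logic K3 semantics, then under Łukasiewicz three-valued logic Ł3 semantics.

U; 1

In Kleene's strong three-valued logic K3: Q ∧ Q = U ∧ U = U
(Q ∧ Q) ∨ Q = U ∨ U = U
Q → ((Q ∧ Q) ∨ Q) = U → U = U  [¬U ∨ U]
Q ∨ (Q → ((Q ∧ Q) ∨ Q)) = U ∨ U = U
(Q ∨ (Q → ((Q ∧ Q) ∨ Q))) ∨ Q = U ∨ U = U
Q ∨ ((Q ∨ (Q → ((Q ∧ Q) ∨ Q))) ∨ Q) = U ∨ U = U
In Łukasiewicz three-valued logic Ł3: Q ∧ Q = U ∧ U = U
(Q ∧ Q) ∨ Q = U ∨ U = U
Q → ((Q ∧ Q) ∨ Q) = U → U = 1  [min(1, 1−½+½)]
Q ∨ (Q → ((Q ∧ Q) ∨ Q)) = U ∨ 1 = 1
(Q ∨ (Q → ((Q ∧ Q) ∨ Q))) ∨ Q = 1 ∨ U = 1
Q ∨ ((Q ∨ (Q → ((Q ∧ Q) ∨ Q))) ∨ Q) = U ∨ 1 = 1
They differ because Kleene's strong three-valued logic K3 and Łukasiewicz three-valued logic Ł3 treat U differently under implication.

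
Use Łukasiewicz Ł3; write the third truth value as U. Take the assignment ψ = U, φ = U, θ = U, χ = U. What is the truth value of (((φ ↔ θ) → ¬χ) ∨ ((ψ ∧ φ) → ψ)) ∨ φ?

φ ↔ θ = U ↔ U = True
¬χ = ¬U = U
(φ ↔ θ) → ¬χ = True → U = U
ψ ∧ φ = U ∧ U = U
(ψ ∧ φ) → ψ = U → U = True
((φ ↔ θ) → ¬χ) ∨ ((ψ ∧ φ) → ψ) = U ∨ True = True
(((φ ↔ θ) → ¬χ) ∨ ((ψ ∧ φ) → ψ)) ∨ φ = True ∨ U = True

True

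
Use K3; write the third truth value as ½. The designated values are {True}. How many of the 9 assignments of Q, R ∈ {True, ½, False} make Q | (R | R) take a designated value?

5

Of the 9 assignments, 5 give a value in {True}.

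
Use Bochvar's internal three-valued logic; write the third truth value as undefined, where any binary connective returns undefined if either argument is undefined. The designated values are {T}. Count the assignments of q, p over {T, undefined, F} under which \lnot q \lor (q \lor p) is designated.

Designated under: (q=T, p=T); (q=T, p=F); (q=F, p=T); (q=F, p=F).

4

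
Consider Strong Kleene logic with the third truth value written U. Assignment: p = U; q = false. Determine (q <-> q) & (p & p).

q <-> q = false <-> false = true
p & p = U & U = U
(q <-> q) & (p & p) = true & U = U

U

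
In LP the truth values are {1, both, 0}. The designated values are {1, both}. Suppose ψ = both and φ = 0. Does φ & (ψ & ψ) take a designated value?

No

ψ & ψ = both & both = both
φ & (ψ & ψ) = 0 & both = 0
0 ∉ {1, both}.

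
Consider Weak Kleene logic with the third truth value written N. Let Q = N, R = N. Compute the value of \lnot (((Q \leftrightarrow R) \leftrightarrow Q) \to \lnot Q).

Q \leftrightarrow R = N \leftrightarrow N = N
(Q \leftrightarrow R) \leftrightarrow Q = N \leftrightarrow N = N
\lnot Q = \lnot N = N
((Q \leftrightarrow R) \leftrightarrow Q) \to \lnot Q = N \to N = N
\lnot (((Q \leftrightarrow R) \leftrightarrow Q) \to \lnot Q) = \lnot N = N

N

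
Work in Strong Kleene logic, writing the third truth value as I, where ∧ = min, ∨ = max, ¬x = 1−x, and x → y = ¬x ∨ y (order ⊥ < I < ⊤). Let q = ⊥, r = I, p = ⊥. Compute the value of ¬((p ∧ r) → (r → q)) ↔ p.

p ∧ r = ⊥ ∧ I = ⊥
r → q = I → ⊥ = I  [¬I ∨ ⊥]
(p ∧ r) → (r → q) = ⊥ → I = ⊤
¬((p ∧ r) → (r → q)) = ¬⊤ = ⊥
¬((p ∧ r) → (r → q)) ↔ p = ⊥ ↔ ⊥ = ⊤

⊤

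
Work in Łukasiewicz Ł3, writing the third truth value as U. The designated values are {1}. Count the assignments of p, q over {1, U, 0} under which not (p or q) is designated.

1

Designated under: (p=0, q=0).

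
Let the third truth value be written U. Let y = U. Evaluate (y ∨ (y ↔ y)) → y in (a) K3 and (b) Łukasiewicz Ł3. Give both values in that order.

U; U

In K3: y ↔ y = U ↔ U = U
y ∨ (y ↔ y) = U ∨ U = U
(y ∨ (y ↔ y)) → y = U → U = U
In Łukasiewicz Ł3: y ↔ y = U ↔ U = True  [1 − |½−½|]
y ∨ (y ↔ y) = U ∨ True = True
(y ∨ (y ↔ y)) → y = True → U = U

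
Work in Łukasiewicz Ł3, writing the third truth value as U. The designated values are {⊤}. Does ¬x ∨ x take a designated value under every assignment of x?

No

Countermodel: x=U gives U, which is not designated.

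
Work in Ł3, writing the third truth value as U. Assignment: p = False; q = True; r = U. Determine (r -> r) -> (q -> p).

False

r -> r = U -> U = True  [min(1, 1−½+½)]
q -> p = True -> False = False
(r -> r) -> (q -> p) = True -> False = False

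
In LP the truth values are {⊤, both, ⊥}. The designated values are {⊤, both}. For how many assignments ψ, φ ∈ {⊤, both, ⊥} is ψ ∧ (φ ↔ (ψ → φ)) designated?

Of the 9 assignments, 6 give a value in {⊤, both}.

6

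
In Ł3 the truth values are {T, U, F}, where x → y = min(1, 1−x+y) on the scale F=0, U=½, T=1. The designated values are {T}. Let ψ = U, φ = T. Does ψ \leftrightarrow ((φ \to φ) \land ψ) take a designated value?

Yes

φ \to φ = T \to T = T
(φ \to φ) \land ψ = T \land U = U
ψ \leftrightarrow ((φ \to φ) \land ψ) = U \leftrightarrow U = T  [1 − |½−½|]
T ∈ {T}.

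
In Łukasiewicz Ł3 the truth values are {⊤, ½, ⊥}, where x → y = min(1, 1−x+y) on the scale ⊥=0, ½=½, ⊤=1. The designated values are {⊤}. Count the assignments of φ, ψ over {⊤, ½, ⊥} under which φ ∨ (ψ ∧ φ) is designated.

3

Designated under: (φ=⊤, ψ=⊤); (φ=⊤, ψ=½); (φ=⊤, ψ=⊥).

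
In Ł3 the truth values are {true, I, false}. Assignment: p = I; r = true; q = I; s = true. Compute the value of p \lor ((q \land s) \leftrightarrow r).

I

q \land s = I \land true = I
(q \land s) \leftrightarrow r = I \leftrightarrow true = I  [1 − |½−1|]
p \lor ((q \land s) \leftrightarrow r) = I \lor I = I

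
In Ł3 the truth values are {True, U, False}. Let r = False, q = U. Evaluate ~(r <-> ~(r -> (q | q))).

q | q = U | U = U
r -> (q | q) = False -> U = True  [min(1, 1−0+½)]
~(r -> (q | q)) = ~True = False
r <-> ~(r -> (q | q)) = False <-> False = True
~(r <-> ~(r -> (q | q))) = ~True = False

False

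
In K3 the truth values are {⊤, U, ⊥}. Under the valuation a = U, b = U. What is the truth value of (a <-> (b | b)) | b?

b | b = U | U = U
a <-> (b | b) = U <-> U = U
(a <-> (b | b)) | b = U | U = U

U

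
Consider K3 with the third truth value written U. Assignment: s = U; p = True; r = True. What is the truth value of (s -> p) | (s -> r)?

True

s -> p = U -> True = True
s -> r = U -> True = True
(s -> p) | (s -> r) = True | True = True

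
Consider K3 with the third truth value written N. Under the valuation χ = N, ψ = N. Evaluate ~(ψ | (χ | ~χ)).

N

~χ = ~N = N
χ | ~χ = N | N = N
ψ | (χ | ~χ) = N | N = N
~(ψ | (χ | ~χ)) = ~N = N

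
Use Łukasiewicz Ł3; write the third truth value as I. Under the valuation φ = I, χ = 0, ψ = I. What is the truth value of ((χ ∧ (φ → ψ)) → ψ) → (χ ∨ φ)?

I

φ → ψ = I → I = 1  [min(1, 1−½+½)]
χ ∧ (φ → ψ) = 0 ∧ 1 = 0
(χ ∧ (φ → ψ)) → ψ = 0 → I = 1
χ ∨ φ = 0 ∨ I = I
((χ ∧ (φ → ψ)) → ψ) → (χ ∨ φ) = 1 → I = I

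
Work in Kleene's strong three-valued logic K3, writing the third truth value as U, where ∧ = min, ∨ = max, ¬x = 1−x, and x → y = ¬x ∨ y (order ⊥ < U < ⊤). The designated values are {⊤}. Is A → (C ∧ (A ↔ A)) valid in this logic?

Countermodel: A=⊤, C=U gives U, which is not designated.

No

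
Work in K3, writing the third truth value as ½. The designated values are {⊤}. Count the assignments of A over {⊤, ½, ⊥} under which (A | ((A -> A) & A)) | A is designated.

A=⊤: ⊤ ✓
A=½: ½ ·
A=⊥: ⊥ ·

1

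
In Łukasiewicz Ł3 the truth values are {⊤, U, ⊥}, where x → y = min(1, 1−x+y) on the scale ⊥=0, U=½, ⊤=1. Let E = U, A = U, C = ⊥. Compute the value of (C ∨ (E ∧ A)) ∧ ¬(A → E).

⊥

E ∧ A = U ∧ U = U
C ∨ (E ∧ A) = ⊥ ∨ U = U
A → E = U → U = ⊤  [min(1, 1−½+½)]
¬(A → E) = ¬⊤ = ⊥
(C ∨ (E ∧ A)) ∧ ¬(A → E) = U ∧ ⊥ = ⊥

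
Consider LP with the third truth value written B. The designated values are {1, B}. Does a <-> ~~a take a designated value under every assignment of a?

Every assignment of a over {1, B, 0} gives a value in {1, B}.
In particular, with a=B: a <-> ~~a = B.

Yes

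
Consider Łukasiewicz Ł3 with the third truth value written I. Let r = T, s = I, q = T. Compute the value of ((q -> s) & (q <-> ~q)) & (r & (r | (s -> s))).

q -> s = T -> I = I  [min(1, 1−1+½)]
~q = ~T = F
q <-> ~q = T <-> F = F
(q -> s) & (q <-> ~q) = I & F = F
s -> s = I -> I = T
r | (s -> s) = T | T = T
r & (r | (s -> s)) = T & T = T
((q -> s) & (q <-> ~q)) & (r & (r | (s -> s))) = F & T = F

F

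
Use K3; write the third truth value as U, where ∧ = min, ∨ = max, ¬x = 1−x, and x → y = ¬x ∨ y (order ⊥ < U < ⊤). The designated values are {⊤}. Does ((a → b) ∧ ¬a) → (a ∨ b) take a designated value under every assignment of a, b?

No

Countermodel: a=U, b=U gives U, which is not designated.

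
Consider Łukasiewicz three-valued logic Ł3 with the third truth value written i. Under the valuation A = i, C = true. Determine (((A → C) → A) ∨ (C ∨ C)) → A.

i

A → C = i → true = true
(A → C) → A = true → i = i
C ∨ C = true ∨ true = true
((A → C) → A) ∨ (C ∨ C) = i ∨ true = true
(((A → C) → A) ∨ (C ∨ C)) → A = true → i = i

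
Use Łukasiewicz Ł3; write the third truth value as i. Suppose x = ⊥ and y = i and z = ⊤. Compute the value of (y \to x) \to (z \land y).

⊤

y \to x = i \to ⊥ = i
z \land y = ⊤ \land i = i
(y \to x) \to (z \land y) = i \to i = ⊤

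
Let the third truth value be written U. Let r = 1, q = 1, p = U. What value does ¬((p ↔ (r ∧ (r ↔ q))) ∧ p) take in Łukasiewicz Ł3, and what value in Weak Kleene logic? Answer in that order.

In Łukasiewicz Ł3: r ↔ q = 1 ↔ 1 = 1
r ∧ (r ↔ q) = 1 ∧ 1 = 1
p ↔ (r ∧ (r ↔ q)) = U ↔ 1 = U
(p ↔ (r ∧ (r ↔ q))) ∧ p = U ∧ U = U
¬((p ↔ (r ∧ (r ↔ q))) ∧ p) = ¬U = U
In Weak Kleene logic: r ↔ q = 1 ↔ 1 = 1
r ∧ (r ↔ q) = 1 ∧ 1 = 1
p ↔ (r ∧ (r ↔ q)) = U ↔ 1 = U
(p ↔ (r ∧ (r ↔ q))) ∧ p = U ∧ U = U
¬((p ↔ (r ∧ (r ↔ q))) ∧ p) = ¬U = U

U; U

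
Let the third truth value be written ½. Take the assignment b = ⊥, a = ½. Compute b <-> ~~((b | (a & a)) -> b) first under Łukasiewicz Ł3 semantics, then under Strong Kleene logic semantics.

½; ½

In Łukasiewicz Ł3: a & a = ½ & ½ = ½
b | (a & a) = ⊥ | ½ = ½
(b | (a & a)) -> b = ½ -> ⊥ = ½  [min(1, 1−½+0)]
~((b | (a & a)) -> b) = ~½ = ½
~~((b | (a & a)) -> b) = ~½ = ½
b <-> ~~((b | (a & a)) -> b) = ⊥ <-> ½ = ½
In Strong Kleene logic: a & a = ½ & ½ = ½
b | (a & a) = ⊥ | ½ = ½
(b | (a & a)) -> b = ½ -> ⊥ = ½  [~½ | ⊥]
~((b | (a & a)) -> b) = ~½ = ½
~~((b | (a & a)) -> b) = ~½ = ½
b <-> ~~((b | (a & a)) -> b) = ⊥ <-> ½ = ½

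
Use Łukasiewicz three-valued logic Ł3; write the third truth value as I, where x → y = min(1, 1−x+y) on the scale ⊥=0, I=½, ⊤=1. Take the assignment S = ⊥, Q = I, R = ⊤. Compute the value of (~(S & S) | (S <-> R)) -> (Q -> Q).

S & S = ⊥ & ⊥ = ⊥
~(S & S) = ~⊥ = ⊤
S <-> R = ⊥ <-> ⊤ = ⊥
~(S & S) | (S <-> R) = ⊤ | ⊥ = ⊤
Q -> Q = I -> I = ⊤  [min(1, 1−½+½)]
(~(S & S) | (S <-> R)) -> (Q -> Q) = ⊤ -> ⊤ = ⊤

⊤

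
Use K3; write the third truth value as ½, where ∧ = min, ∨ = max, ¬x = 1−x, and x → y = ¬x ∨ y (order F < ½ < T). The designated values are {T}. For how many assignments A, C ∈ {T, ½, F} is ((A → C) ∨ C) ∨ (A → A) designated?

Of the 9 assignments, 7 give a value in {T}.

7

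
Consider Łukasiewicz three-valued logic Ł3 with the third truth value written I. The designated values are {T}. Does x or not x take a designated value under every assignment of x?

No

Countermodel: x=I gives I, which is not designated.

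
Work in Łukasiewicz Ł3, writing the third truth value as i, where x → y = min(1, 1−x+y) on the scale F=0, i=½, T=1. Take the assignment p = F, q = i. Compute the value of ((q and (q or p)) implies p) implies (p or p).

i

q or p = i or F = i
q and (q or p) = i and i = i
(q and (q or p)) implies p = i implies F = i  [min(1, 1−½+0)]
p or p = F or F = F
((q and (q or p)) implies p) implies (p or p) = i implies F = i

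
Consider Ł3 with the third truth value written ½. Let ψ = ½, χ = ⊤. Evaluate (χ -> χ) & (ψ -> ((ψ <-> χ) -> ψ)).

⊤

χ -> χ = ⊤ -> ⊤ = ⊤
ψ <-> χ = ½ <-> ⊤ = ½  [1 − |½−1|]
(ψ <-> χ) -> ψ = ½ -> ½ = ⊤
ψ -> ((ψ <-> χ) -> ψ) = ½ -> ⊤ = ⊤
(χ -> χ) & (ψ -> ((ψ <-> χ) -> ψ)) = ⊤ & ⊤ = ⊤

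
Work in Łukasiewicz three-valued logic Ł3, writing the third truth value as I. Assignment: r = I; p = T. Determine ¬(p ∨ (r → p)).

r → p = I → T = T
p ∨ (r → p) = T ∨ T = T
¬(p ∨ (r → p)) = ¬T = F

F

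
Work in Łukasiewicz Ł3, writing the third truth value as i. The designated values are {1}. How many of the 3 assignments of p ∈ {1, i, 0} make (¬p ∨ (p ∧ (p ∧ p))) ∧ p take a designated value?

1

p=1: 1 ✓
p=i: i ·
p=0: 0 ·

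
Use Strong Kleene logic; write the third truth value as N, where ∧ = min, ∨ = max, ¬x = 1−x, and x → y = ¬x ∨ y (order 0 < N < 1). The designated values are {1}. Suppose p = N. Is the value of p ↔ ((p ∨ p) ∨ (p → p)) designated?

p ∨ p = N ∨ N = N
p → p = N → N = N  [¬N ∨ N]
(p ∨ p) ∨ (p → p) = N ∨ N = N
p ↔ ((p ∨ p) ∨ (p → p)) = N ↔ N = N
N ∉ {1}.

No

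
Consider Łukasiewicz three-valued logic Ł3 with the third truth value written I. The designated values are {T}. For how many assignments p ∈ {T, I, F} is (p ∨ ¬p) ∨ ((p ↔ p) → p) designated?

2

p=T: T ✓
p=I: I ·
p=F: T ✓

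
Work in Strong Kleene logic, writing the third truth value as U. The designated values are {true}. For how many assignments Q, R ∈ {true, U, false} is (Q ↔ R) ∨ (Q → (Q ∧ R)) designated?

4

Designated under: (Q=true, R=true); (Q=false, R=true); (Q=false, R=U); (Q=false, R=false).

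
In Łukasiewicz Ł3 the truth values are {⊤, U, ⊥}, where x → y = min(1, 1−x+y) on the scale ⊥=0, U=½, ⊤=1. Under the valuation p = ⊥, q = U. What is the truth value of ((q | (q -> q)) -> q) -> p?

U

q -> q = U -> U = ⊤
q | (q -> q) = U | ⊤ = ⊤
(q | (q -> q)) -> q = ⊤ -> U = U
((q | (q -> q)) -> q) -> p = U -> ⊥ = U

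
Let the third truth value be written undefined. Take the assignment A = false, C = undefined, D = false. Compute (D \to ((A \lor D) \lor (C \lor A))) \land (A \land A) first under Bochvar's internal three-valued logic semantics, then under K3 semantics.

undefined; false

In Bochvar's internal three-valued logic: A \lor D = false \lor false = false
C \lor A = undefined \lor false = undefined
(A \lor D) \lor (C \lor A) = false \lor undefined = undefined
D \to ((A \lor D) \lor (C \lor A)) = false \to undefined = undefined  [any arg is the third value ⇒ result is the third value]
A \land A = false \land false = false
(D \to ((A \lor D) \lor (C \lor A))) \land (A \land A) = undefined \land false = undefined
In K3: A \lor D = false \lor false = false
C \lor A = undefined \lor false = undefined
(A \lor D) \lor (C \lor A) = false \lor undefined = undefined
D \to ((A \lor D) \lor (C \lor A)) = false \to undefined = true  [\lnot false \lor undefined]
A \land A = false \land false = false
(D \to ((A \lor D) \lor (C \lor A))) \land (A \land A) = true \land false = false
They differ because Bochvar's internal three-valued logic and K3 treat undefined differently under the binary connectives.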